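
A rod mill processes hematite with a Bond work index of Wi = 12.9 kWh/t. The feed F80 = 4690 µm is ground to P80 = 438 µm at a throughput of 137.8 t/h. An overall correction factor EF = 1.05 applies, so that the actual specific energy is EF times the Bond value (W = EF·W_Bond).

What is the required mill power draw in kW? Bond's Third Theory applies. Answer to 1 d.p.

W = 10·Wi·(P80^(-½) − F80^(-½))
W = 10·12.9·(1/√438 − 1/√4690) = 10·12.9·(0.033180) = 4.2802 kWh/t
Corrected W = EF·W_Bond = 1.05·4.2802 = 4.4942 kWh/t
P = W·T = 4.4942·137.8 = 619.3 kW

P = 619.3 kW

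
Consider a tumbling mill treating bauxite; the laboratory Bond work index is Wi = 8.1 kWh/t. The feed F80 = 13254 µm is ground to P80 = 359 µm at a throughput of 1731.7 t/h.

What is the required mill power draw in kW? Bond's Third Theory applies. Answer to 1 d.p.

Bond: W = 10·Wi·(1/√P80 − 1/√F80)
W = 10·8.1·(1/√359 − 1/√13254) = 10·8.1·(0.044092) = 3.5714 kWh/t
P = W·T = 3.5714·1731.7 = 6184.7 kW

P = 6184.7 kW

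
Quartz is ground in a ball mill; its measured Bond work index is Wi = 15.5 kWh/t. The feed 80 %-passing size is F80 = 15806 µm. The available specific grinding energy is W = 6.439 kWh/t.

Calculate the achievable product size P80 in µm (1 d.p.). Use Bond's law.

Bond: W = 10·Wi·(1/√P80 − 1/√F80)
⇒ 1/√P80 = W/(10 Wi) + 1/√F80
  = 6.4390/(10·15.5) + 1/√15806 = 0.041542 + 0.007954 = 0.049496
P80 = (1/0.049496)² = 20.2037² = 408.19 µm

P80 = 408.2 µm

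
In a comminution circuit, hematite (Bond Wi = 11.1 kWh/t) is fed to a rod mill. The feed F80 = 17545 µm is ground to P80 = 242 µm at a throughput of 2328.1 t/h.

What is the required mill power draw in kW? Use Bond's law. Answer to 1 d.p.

P = 14660.9 kW

W = 10 Wi / √P80 − 10 Wi / √F80
W = 10·11.1·(1/√242 − 1/√17545) = 10·11.1·(0.056733) = 6.2973 kWh/t
Power = W × throughput = 6.2973 kWh/t × 2328.1 t/h = 14660.9 kW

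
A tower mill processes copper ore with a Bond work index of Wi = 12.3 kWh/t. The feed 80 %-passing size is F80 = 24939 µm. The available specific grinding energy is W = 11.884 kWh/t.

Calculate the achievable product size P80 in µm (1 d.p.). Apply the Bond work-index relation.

W = 10 Wi / √P80 − 10 Wi / √F80
P80^(−½) = W/(10 Wi) + F80^(−½)
  = 11.8840/(10·12.3) + 1/√24939 = 0.096618 + 0.006332 = 0.102950
P80 = (1/0.102950)² = 9.7134² = 94.35 µm

P80 = 94.4 µm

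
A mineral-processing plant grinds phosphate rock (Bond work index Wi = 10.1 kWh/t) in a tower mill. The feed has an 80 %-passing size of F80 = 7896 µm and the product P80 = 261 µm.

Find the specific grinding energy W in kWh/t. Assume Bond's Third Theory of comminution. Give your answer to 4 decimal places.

W = 5.1151 kWh/t

W = 10·Wi·(P80^(-½) − F80^(-½))
1/√261 = 0.061898;  1/√7896 = 0.011254
W = 10·10.1·(0.061898 − 0.011254) = 5.1151 kWh/t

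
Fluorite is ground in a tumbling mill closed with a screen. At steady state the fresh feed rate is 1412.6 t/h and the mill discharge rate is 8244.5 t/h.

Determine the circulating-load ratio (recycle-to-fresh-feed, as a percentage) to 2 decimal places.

M = F + R at steady state, so:
R = M − F = 8244.5 − 1412.6 = 6831.9 t/h
CL = 100·R/F = 100·6831.9/1412.6 = 483.64 %

CL = 483.64 %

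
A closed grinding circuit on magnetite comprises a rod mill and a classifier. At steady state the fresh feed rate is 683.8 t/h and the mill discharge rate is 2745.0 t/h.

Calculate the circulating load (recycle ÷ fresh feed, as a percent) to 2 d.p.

CL = 301.43 %

Discharge = new feed + return, hence
R = M − F = 2745.0 − 683.8 = 2061.2 t/h
CL = 100·R/F = 100·2061.2/683.8 = 301.43 %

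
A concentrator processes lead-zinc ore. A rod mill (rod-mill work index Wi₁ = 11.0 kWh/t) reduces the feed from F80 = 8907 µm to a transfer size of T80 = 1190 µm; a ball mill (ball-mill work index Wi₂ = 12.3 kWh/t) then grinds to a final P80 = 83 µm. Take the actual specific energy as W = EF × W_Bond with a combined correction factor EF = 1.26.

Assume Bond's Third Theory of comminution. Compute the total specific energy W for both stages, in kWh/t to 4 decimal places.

W = 15.0679 kWh/t

W = 10 Wi / √P80 − 10 Wi / √F80
Stage 1 (8907→1190 µm, Wi₁=11.0): W₁ = 10·11.0·(0.028989 − 0.010596) = 2.0232 kWh/t
Stage 2 (1190→83 µm, Wi₂=12.3): W₂ = 10·12.3·(0.109764 − 0.028989) = 9.9354 kWh/t
W = W₁ + W₂ = 2.0232 + 9.9354 = 11.9586 kWh/t
Corrected W = EF·W_Bond = 1.26·11.9586 = 15.0679 kWh/t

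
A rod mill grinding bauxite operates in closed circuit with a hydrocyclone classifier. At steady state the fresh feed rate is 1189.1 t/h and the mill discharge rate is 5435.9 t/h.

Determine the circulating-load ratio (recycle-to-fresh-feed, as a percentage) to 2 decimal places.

Mill node: discharge = fresh + recycle.
R = M − F = 5435.9 − 1189.1 = 4246.8 t/h
CL = 100·R/F = 100·4246.8/1189.1 = 357.14 %

CL = 357.14 %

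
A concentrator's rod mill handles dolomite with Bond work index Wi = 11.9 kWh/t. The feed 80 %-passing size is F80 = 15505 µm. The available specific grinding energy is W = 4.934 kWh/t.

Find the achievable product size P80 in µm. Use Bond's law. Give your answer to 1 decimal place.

P80 = 408.2 µm

W = 10·Wi·(P80^(-½) − F80^(-½))
⇒ 1/√P80 = W/(10·Wi) + 1/√F80
  = 4.9340/(10·11.9) + 1/√15505 = 0.041462 + 0.008031 = 0.049493
P80 = (1/0.049493)² = 20.2048² = 408.24 µm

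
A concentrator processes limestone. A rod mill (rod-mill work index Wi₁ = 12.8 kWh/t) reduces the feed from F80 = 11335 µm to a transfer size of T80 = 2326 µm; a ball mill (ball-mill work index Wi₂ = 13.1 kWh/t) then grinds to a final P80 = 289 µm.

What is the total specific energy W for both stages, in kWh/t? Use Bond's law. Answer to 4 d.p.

W = 6.4414 kWh/t

W = 10 Wi / √P80 − 10 Wi / √F80
Stage 1 (11335→2326 µm, Wi₁=12.8): W₁ = 10·12.8·(0.020735 − 0.009393) = 1.4518 kWh/t
Stage 2 (2326→289 µm, Wi₂=13.1): W₂ = 10·13.1·(0.058824 − 0.020735) = 4.9897 kWh/t
W = W₁ + W₂ = 1.4518 + 4.9897 = 6.4414 kWh/t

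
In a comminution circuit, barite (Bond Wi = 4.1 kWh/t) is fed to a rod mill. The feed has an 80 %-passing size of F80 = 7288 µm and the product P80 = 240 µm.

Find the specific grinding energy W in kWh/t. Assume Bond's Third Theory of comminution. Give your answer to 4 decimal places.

W = 2.1663 kWh/t

W = 10 Wi (1/√P80 − 1/√F80)  [Bond]
1/√240 = 0.064550;  1/√7288 = 0.011714
W = 10·4.1·(0.064550 − 0.011714) = 2.1663 kWh/t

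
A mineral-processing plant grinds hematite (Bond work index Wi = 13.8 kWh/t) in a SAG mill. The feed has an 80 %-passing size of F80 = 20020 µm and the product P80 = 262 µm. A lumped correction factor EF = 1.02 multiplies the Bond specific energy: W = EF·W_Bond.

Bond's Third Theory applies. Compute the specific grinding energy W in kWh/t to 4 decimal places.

W = 7.7014 kWh/t

W = 10 Wi / √P80 − 10 Wi / √F80
1/√262 = 0.061780;  1/√20020 = 0.007068
W = 10·13.8·(0.061780 − 0.007068) = 7.5503 kWh/t
Apply correction: 7.5503 × 1.02 = 7.7014 kWh/t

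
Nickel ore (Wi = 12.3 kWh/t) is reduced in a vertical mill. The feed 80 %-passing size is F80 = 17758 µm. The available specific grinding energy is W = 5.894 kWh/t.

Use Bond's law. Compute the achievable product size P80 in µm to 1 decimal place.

W = 10 Wi (1/√P80 − 1/√F80)  [Bond]
⇒ 1/√P80 = W/(10 Wi) + 1/√F80
  = 5.8940/(10·12.3) + 1/√17758 = 0.047919 + 0.007504 = 0.055423
P80 = (1/0.055423)² = 18.0431² = 325.55 µm

P80 = 325.6 µm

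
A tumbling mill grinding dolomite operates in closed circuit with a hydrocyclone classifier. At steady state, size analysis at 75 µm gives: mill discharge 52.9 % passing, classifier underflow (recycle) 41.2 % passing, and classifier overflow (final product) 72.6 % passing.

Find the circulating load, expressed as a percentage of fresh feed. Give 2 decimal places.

Balance %-passing 75 µm (r = R/F):
Fd + Rd = Ru + Fo ⇒ R/F = (o−d)/(d−u)
r = (72.6 − 52.9)/(52.9 − 41.2) = 19.7/11.7 = 1.6838
CL = 100·r = 168.38 %

CL = 168.38 %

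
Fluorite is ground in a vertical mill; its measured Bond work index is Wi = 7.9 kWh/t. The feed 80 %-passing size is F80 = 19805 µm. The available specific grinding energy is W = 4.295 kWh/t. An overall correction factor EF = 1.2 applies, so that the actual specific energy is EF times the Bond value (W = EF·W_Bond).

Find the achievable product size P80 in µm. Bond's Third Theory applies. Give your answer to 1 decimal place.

P80 = 364.0 µm

Bond:  W = 10 Wi (1/√P − 1/√F)
W_Bond = W / EF = 4.295 / 1.2 = 3.5792 kWh/t
1/√P80 = 1/√F80 + W_Bond/(10·Wi)
  = 3.5792/(10·7.9) + 1/√19805 = 0.045306 + 0.007106 = 0.052412
P80 = (1/0.052412)² = 19.0797² = 364.04 µm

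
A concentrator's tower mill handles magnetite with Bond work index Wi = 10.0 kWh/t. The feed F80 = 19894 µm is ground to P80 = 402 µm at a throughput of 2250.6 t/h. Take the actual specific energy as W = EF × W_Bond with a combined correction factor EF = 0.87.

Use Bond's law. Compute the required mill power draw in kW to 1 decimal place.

P = 8377.5 kW

W = 10·Wi·(P80^(-½) − F80^(-½))
W = 10·10.0·(1/√402 − 1/√19894) = 10·10.0·(0.042786) = 4.2786 kWh/t
Corrected W = EF·W_Bond = 0.87·4.2786 = 3.7223 kWh/t
Mill draw = 3.7223 × 2250.6 = 8377.5 kW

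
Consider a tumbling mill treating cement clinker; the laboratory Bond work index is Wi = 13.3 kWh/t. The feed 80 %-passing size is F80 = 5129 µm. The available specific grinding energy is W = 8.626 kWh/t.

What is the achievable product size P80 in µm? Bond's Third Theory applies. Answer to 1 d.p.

Bond: W = 10·Wi·(1/√P80 − 1/√F80)
P80^-0.5 = F80^-0.5 + W/(10 Wi)
  = 8.6260/(10·13.3) + 1/√5129 = 0.064857 + 0.013963 = 0.078820
P80 = (1/0.078820)² = 12.6871² = 160.96 µm

P80 = 161.0 µm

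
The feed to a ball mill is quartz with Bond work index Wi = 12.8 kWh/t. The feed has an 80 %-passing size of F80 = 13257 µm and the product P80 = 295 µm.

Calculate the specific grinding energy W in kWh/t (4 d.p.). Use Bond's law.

W = 6.3407 kWh/t

Bond: W = 10·Wi·(1/√P80 − 1/√F80)
1/√295 = 0.058222;  1/√13257 = 0.008685
W = 10·12.8·(0.058222 − 0.008685) = 6.3407 kWh/t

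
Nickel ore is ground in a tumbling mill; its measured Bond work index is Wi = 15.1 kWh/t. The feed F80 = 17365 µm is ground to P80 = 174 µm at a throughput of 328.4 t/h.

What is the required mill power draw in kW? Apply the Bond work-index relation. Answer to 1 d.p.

P = 3383.0 kW

W = 10 Wi / √P80 − 10 Wi / √F80
W = 10·15.1·(1/√174 − 1/√17365) = 10·15.1·(0.068221) = 10.3014 kWh/t
Power = W × throughput = 10.3014 kWh/t × 328.4 t/h = 3383.0 kW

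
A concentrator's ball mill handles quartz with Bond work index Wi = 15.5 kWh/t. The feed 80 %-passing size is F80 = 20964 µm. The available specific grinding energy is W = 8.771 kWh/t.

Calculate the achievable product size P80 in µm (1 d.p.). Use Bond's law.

P80 = 248.0 µm

Bond: W = 10·Wi·(1/√P80 − 1/√F80)
P80^(−½) = W/(10 Wi) + F80^(−½)
  = 8.7710/(10·15.5) + 1/√20964 = 0.056587 + 0.006907 = 0.063494
P80 = (1/0.063494)² = 15.7496² = 248.05 µm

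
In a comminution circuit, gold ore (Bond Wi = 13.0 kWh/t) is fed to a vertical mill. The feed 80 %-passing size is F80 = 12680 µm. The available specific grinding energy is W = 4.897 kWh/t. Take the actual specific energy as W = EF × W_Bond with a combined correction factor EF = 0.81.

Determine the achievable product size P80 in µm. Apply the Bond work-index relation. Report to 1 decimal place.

P80 = 326.0 µm

Bond:  W = 10 Wi (1/√P − 1/√F)
W_Bond = W / EF = 4.897 / 0.81 = 6.0457 kWh/t
1/√P80 = 1/√F80 + W_Bond/(10·Wi)
  = 6.0457/(10·13.0) + 1/√12680 = 0.046505 + 0.008881 = 0.055386
P80 = (1/0.055386)² = 18.0552² = 325.99 µm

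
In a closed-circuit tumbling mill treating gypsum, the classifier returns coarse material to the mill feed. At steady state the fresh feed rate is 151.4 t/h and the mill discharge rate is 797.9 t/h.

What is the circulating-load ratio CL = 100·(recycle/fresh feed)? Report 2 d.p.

CL = 427.01 %

Mill node: discharge = fresh + recycle.
R = M − F = 797.9 − 151.4 = 646.5 t/h
CL = 100·R/F = 100·646.5/151.4 = 427.01 %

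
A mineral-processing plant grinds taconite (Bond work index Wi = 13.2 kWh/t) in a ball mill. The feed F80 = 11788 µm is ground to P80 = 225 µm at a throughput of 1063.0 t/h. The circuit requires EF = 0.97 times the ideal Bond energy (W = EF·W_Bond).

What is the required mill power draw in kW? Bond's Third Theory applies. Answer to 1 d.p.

Bond:  W = 10 Wi (1/√P − 1/√F)
W = 10·13.2·(1/√225 − 1/√11788) = 10·13.2·(0.057456) = 7.5842 kWh/t
Apply correction: 7.5842 × 0.97 = 7.3567 kWh/t
P = W·T = 7.3567·1063.0 = 7820.2 kW

P = 7820.2 kW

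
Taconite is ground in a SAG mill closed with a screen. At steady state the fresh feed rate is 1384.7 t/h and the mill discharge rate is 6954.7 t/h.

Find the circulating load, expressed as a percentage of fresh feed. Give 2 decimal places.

Discharge = new feed + return, hence
R = M − F = 6954.7 − 1384.7 = 5570.0 t/h
CL = 100·R/F = 100·5570.0/1384.7 = 402.25 %

CL = 402.25 %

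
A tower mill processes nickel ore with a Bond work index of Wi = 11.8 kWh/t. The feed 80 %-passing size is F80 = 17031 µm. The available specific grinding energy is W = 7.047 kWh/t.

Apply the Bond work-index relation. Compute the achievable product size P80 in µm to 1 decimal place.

W = 10·Wi·[P80^(−½) − F80^(−½)]
P80^(−½) = W/(10 Wi) + F80^(−½)
  = 7.0470/(10·11.8) + 1/√17031 = 0.059720 + 0.007663 = 0.067383
P80 = (1/0.067383)² = 14.8405² = 220.24 µm

P80 = 220.2 µm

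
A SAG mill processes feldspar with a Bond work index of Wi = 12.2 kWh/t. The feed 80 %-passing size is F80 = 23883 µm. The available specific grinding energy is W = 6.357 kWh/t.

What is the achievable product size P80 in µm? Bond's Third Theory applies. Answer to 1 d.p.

P80 = 291.4 µm

W = 10·Wi·(P80^(-½) − F80^(-½))
⇒ 1/√P80 = W/(10·Wi) + 1/√F80
  = 6.3570/(10·12.2) + 1/√23883 = 0.052107 + 0.006471 = 0.058577
P80 = (1/0.058577)² = 17.0715² = 291.43 µm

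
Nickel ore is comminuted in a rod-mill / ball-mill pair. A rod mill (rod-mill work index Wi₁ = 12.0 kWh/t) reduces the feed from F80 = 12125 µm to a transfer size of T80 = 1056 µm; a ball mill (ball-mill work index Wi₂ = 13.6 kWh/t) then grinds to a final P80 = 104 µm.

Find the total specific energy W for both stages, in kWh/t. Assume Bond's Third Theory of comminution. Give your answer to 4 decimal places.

Bond: W = 10·Wi·(1/√P80 − 1/√F80)
Stage 1 (12125→1056 µm, Wi₁=12.0): W₁ = 10·12.0·(0.030773 − 0.009082) = 2.6030 kWh/t
Stage 2 (1056→104 µm, Wi₂=13.6): W₂ = 10·13.6·(0.098058 − 0.030773) = 9.1508 kWh/t
W = W₁ + W₂ = 2.6030 + 9.1508 = 11.7537 kWh/t

W = 11.7537 kWh/t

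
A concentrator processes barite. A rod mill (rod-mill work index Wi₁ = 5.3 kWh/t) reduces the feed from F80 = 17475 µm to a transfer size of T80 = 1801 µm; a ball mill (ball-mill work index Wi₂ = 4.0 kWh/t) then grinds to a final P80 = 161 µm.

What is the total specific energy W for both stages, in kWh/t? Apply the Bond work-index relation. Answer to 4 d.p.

W = 3.0578 kWh/t

W_Bond = 10·Wi·(1/√P₈₀ − 1/√F₈₀)
Stage 1 (17475→1801 µm, Wi₁=5.3): W₁ = 10·5.3·(0.023564 − 0.007565) = 0.8479 kWh/t
Stage 2 (1801→161 µm, Wi₂=4.0): W₂ = 10·4.0·(0.078811 − 0.023564) = 2.2099 kWh/t
W = W₁ + W₂ = 0.8479 + 2.2099 = 3.0578 kWh/t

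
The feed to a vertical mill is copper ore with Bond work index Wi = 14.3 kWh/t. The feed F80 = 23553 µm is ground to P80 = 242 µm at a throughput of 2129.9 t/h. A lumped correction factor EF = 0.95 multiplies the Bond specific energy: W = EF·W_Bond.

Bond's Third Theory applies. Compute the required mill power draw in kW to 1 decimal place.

Bond: W = 10·Wi·(1/√P80 − 1/√F80)
W = 10·14.3·(1/√242 − 1/√23553) = 10·14.3·(0.057766) = 8.2606 kWh/t
W_actual = 0.95 × 8.2606 = 7.8476 kWh/t
Power = W × throughput = 7.8476 kWh/t × 2129.9 t/h = 16714.6 kW

P = 16714.6 kW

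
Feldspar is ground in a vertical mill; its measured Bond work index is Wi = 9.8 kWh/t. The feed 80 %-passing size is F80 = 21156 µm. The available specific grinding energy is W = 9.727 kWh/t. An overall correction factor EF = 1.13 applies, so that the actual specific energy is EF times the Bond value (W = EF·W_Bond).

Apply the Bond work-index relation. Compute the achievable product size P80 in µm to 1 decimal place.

W = 10·Wi·[P80^(−½) − F80^(−½)]
W_Bond = W / EF = 9.727 / 1.13 = 8.6080 kWh/t
⇒ 1/√P80 = W_Bond/(10·Wi) + 1/√F80
  = 8.6080/(10·9.8) + 1/√21156 = 0.087836 + 0.006875 = 0.094712
P80 = (1/0.094712)² = 10.5584² = 111.48 µm

P80 = 111.5 µm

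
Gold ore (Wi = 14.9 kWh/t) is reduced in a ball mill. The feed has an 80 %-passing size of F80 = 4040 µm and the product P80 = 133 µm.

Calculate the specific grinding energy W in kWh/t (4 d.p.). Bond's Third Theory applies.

W = 10.5757 kWh/t

W = 10 Wi (1/√P80 − 1/√F80)  [Bond]
1/√133 = 0.086711;  1/√4040 = 0.015733
W = 10·14.9·(0.086711 − 0.015733) = 10.5757 kWh/t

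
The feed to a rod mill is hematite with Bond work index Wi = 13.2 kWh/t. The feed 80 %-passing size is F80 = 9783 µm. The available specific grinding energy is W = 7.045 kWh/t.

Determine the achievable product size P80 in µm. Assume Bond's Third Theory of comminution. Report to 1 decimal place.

W = 10·Wi·[P80^(−½) − F80^(−½)]
⇒ 1/√P80 = W/(10·Wi) + 1/√F80
  = 7.0450/(10·13.2) + 1/√9783 = 0.053371 + 0.010110 = 0.063482
P80 = (1/0.063482)² = 15.7526² = 248.14 µm

P80 = 248.1 µm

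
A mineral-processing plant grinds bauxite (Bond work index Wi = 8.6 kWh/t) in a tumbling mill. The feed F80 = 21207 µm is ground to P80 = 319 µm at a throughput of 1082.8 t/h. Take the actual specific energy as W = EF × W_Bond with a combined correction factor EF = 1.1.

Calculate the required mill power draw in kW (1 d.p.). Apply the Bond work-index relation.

W = 10·Wi·[P80^(−½) − F80^(−½)]
W = 10·8.6·(1/√319 − 1/√21207) = 10·8.6·(0.049122) = 4.2245 kWh/t
Apply correction: 4.2245 × 1.1 = 4.6470 kWh/t
Mill draw = 4.6470 × 1082.8 = 5031.7 kW

P = 5031.7 kW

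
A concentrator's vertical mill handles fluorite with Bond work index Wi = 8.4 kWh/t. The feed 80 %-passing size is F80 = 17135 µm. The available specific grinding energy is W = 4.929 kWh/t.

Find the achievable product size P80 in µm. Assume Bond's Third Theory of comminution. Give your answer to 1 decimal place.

W = 10·Wi·(P80^(-½) − F80^(-½))
⇒ 1/√P80 = W/(10 Wi) + 1/√F80
  = 4.9290/(10·8.4) + 1/√17135 = 0.058679 + 0.007639 = 0.066318
P80 = (1/0.066318)² = 15.0789² = 227.37 µm

P80 = 227.4 µm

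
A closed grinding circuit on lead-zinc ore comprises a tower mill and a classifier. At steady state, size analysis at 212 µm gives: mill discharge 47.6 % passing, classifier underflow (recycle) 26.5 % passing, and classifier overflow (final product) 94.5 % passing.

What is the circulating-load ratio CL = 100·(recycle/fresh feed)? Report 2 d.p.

Two-product formula at 212 µm:
d + r·d = r·u + o → r(d−u) = o−d
r = (94.5 − 47.6)/(47.6 − 26.5) = 46.9/21.1 = 2.2227
CL = 100·r = 222.27 %

CL = 222.27 %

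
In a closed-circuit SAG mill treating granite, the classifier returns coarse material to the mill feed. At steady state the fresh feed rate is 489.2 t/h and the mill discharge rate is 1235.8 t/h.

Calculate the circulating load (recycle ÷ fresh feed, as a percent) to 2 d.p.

Steady state: M = F + R.
R = M − F = 1235.8 − 489.2 = 746.6 t/h
CL = 100·R/F = 100·746.6/489.2 = 152.62 %

CL = 152.62 %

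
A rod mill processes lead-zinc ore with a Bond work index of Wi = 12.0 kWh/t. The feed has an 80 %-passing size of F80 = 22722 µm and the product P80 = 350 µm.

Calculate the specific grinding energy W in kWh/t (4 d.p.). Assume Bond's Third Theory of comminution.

W = 10·Wi·(P80^(-½) − F80^(-½))
1/√350 = 0.053452;  1/√22722 = 0.006634
W = 10·12.0·(0.053452 − 0.006634) = 5.6182 kWh/t

W = 5.6182 kWh/t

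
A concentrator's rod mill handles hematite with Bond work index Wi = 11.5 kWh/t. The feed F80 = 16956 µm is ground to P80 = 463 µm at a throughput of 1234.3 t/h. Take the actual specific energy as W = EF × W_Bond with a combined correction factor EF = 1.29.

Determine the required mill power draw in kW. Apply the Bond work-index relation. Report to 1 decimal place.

W = 10 Wi (P80^-0.5 − F80^-0.5)
W = 10·11.5·(1/√463 − 1/√16956) = 10·11.5·(0.038794) = 4.4613 kWh/t
W_actual = 1.29 × 4.4613 = 5.7551 kWh/t
P = W·T = 5.7551·1234.3 = 7103.6 kW

P = 7103.6 kW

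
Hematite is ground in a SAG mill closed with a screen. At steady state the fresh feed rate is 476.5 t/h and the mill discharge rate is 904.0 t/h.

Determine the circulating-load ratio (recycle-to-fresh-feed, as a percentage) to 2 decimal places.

CL = 89.72 %

Mill node: discharge = fresh + recycle.
R = M − F = 904.0 − 476.5 = 427.5 t/h
CL = 100·R/F = 100·427.5/476.5 = 89.72 %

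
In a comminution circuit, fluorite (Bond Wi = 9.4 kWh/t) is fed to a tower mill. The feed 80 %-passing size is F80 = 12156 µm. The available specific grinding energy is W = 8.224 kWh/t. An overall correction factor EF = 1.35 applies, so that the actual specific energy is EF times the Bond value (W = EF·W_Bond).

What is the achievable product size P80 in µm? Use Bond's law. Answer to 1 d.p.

W = 10 Wi (1/√P80 − 1/√F80)  [Bond]
W_Bond = W / EF = 8.224 / 1.35 = 6.0919 kWh/t
⇒ 1/√P80 = W_Bond/(10·Wi) + 1/√F80
  = 6.0919/(10·9.4) + 1/√12156 = 0.064807 + 0.009070 = 0.073877
P80 = (1/0.073877)² = 13.5360² = 183.22 µm

P80 = 183.2 µm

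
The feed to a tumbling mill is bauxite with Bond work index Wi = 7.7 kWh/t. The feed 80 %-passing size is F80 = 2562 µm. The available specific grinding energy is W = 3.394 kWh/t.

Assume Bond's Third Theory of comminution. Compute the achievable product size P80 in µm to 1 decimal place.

W = 10 Wi (1/√P80 − 1/√F80)  [Bond]
P80^-0.5 = F80^-0.5 + W/(10 Wi)
  = 3.3940/(10·7.7) + 1/√2562 = 0.044078 + 0.019757 = 0.063834
P80 = (1/0.063834)² = 15.6655² = 245.41 µm

P80 = 245.4 µm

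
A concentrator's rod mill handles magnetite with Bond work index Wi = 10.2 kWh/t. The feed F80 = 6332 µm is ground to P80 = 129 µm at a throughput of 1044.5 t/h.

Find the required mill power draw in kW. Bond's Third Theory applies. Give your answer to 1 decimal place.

P = 8041.4 kW

W = 10 Wi (P80^-0.5 − F80^-0.5)
W = 10·10.2·(1/√129 − 1/√6332) = 10·10.2·(0.075478) = 7.6988 kWh/t
Power = W × throughput = 7.6988 kWh/t × 1044.5 t/h = 8041.4 kW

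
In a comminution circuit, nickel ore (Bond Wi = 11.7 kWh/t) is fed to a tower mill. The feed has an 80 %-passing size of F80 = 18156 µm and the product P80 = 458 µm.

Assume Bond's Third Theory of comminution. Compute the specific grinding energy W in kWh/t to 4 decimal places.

W = 10 Wi (P80^-0.5 − F80^-0.5)
1/√458 = 0.046727;  1/√18156 = 0.007421
W = 10·11.7·(0.046727 − 0.007421) = 4.5987 kWh/t

W = 4.5987 kWh/t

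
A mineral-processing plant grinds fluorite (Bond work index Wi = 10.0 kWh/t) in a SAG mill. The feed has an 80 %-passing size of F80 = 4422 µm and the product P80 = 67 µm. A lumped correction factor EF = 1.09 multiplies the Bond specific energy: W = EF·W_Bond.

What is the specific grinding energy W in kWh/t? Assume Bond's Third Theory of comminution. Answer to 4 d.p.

W = 11.6773 kWh/t

W = 10 Wi (1/√P80 − 1/√F80)  [Bond]
1/√67 = 0.122169;  1/√4422 = 0.015038
W = 10·10.0·(0.122169 − 0.015038) = 10.7131 kWh/t
With EF = 1.09: W = 10.7131·1.09 = 11.6773 kWh/t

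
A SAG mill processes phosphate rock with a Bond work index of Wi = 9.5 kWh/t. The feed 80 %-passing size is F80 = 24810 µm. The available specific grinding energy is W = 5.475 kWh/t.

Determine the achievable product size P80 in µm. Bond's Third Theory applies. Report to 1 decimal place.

W = 10·Wi·(P80^(-½) − F80^(-½))
1/√P80 = 1/√F80 + W/(10·Wi)
  = 5.4750/(10·9.5) + 1/√24810 = 0.057632 + 0.006349 = 0.063980
P80 = (1/0.063980)² = 15.6298² = 244.29 µm

P80 = 244.3 µm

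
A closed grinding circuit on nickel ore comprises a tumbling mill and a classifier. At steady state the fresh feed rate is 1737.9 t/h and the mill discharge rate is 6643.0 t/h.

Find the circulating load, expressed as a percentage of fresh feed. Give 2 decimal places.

CL = 282.24 %

Steady state: M = F + R.
R = M − F = 6643.0 − 1737.9 = 4905.1 t/h
CL = 100·R/F = 100·4905.1/1737.9 = 282.24 %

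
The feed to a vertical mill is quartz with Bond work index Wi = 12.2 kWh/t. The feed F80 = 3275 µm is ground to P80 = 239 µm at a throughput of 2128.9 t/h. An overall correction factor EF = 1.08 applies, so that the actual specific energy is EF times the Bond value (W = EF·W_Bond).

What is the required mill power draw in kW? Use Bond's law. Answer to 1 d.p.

P = 13242.7 kW

Bond:  W = 10 Wi (1/√P − 1/√F)
W = 10·12.2·(1/√239 − 1/√3275) = 10·12.2·(0.047211) = 5.7597 kWh/t
W_actual = 1.08 × 5.7597 = 6.2205 kWh/t
P = W·T = 6.2205·2128.9 = 13242.7 kW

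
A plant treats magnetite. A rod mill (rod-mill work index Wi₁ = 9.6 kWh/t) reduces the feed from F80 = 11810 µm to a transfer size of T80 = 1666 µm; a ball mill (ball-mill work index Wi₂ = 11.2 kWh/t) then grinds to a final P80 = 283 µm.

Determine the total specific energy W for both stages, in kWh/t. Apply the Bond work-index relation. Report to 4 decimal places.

W = 5.3823 kWh/t

W = 10 Wi (P80^-0.5 − F80^-0.5)
Stage 1 (11810→1666 µm, Wi₁=9.6): W₁ = 10·9.6·(0.024500 − 0.009202) = 1.4686 kWh/t
Stage 2 (1666→283 µm, Wi₂=11.2): W₂ = 10·11.2·(0.059444 − 0.024500) = 3.9137 kWh/t
W = W₁ + W₂ = 1.4686 + 3.9137 = 5.3823 kWh/t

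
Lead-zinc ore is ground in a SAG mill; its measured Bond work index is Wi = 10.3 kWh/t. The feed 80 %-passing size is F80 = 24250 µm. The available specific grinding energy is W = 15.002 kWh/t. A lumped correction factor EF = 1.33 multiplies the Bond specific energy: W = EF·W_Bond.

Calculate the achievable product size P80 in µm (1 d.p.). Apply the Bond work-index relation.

W_Bond = 10·Wi·(1/√P₈₀ − 1/√F₈₀)
W_Bond = W / EF = 15.002 / 1.33 = 11.2797 kWh/t
⇒ 1/√P80 = W_Bond/(10 Wi) + 1/√F80
  = 11.2797/(10·10.3) + 1/√24250 = 0.109512 + 0.006422 = 0.115933
P80 = (1/0.115933)² = 8.6257² = 74.40 µm

P80 = 74.4 µm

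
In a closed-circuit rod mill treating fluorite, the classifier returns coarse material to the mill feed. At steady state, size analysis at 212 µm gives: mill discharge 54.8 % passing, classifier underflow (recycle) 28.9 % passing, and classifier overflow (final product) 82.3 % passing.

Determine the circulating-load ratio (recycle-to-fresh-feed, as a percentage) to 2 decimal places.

CL = 106.18 %

Classifier node, passing 212 µm:
(1+r)·d = r·u + o ⇒ r = (o−d)/(d−u)
r = (82.3 − 54.8)/(54.8 − 28.9) = 27.5/25.9 = 1.0618
CL = 100·r = 106.18 %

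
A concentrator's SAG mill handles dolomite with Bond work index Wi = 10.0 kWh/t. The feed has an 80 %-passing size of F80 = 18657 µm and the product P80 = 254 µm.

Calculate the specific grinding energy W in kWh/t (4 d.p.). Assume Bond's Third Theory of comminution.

W = 10 Wi / √P80 − 10 Wi / √F80
1/√254 = 0.062746;  1/√18657 = 0.007321
W = 10·10.0·(0.062746 − 0.007321) = 5.5424 kWh/t

W = 5.5424 kWh/t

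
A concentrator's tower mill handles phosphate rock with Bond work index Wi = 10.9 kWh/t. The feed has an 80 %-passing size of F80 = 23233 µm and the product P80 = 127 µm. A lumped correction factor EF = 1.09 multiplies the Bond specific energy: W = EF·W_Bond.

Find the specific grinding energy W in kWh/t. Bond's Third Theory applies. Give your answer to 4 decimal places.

Bond: W = 10·Wi·(1/√P80 − 1/√F80)
1/√127 = 0.088736;  1/√23233 = 0.006561
W = 10·10.9·(0.088736 − 0.006561) = 8.9571 kWh/t
Apply correction: 8.9571 × 1.09 = 9.7632 kWh/t

W = 9.7632 kWh/t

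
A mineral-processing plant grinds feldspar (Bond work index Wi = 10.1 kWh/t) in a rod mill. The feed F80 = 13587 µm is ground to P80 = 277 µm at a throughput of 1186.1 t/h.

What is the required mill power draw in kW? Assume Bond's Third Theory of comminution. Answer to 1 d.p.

Bond: W = 10·Wi·(1/√P80 − 1/√F80)
W = 10·10.1·(1/√277 − 1/√13587) = 10·10.1·(0.051505) = 5.2020 kWh/t
Power = W × throughput = 5.2020 kWh/t × 1186.1 t/h = 6170.1 kW

P = 6170.1 kW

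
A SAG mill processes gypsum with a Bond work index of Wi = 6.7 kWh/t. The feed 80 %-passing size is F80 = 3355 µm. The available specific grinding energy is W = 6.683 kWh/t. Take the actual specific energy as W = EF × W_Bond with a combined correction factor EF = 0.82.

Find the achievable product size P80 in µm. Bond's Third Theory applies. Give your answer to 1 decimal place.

W = 10 Wi (P80^-0.5 − F80^-0.5)
W_Bond = W / EF = 6.683 / 0.82 = 8.1500 kWh/t
⇒ 1/√P80 = W_Bond/(10 Wi) + 1/√F80
  = 8.1500/(10·6.7) + 1/√3355 = 0.121642 + 0.017264 = 0.138906
P80 = (1/0.138906)² = 7.1991² = 51.83 µm

P80 = 51.8 µm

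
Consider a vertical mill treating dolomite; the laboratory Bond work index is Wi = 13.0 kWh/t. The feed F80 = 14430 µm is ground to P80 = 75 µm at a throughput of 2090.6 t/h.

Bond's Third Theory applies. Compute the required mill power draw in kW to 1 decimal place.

W = 10 Wi / √P80 − 10 Wi / √F80
W = 10·13.0·(1/√75 − 1/√14430) = 10·13.0·(0.107145) = 13.9289 kWh/t
Mill draw = 13.9289 × 2090.6 = 29119.8 kW

P = 29119.8 kW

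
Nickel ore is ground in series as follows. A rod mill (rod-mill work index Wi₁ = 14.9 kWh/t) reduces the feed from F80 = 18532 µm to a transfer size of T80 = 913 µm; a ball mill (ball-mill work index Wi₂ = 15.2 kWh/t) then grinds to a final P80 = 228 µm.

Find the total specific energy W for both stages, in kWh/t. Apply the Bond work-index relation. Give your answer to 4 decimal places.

W = 8.8726 kWh/t

W = 10 Wi (1/√P80 − 1/√F80)  [Bond]
Stage 1 (18532→913 µm, Wi₁=14.9): W₁ = 10·14.9·(0.033095 − 0.007346) = 3.8367 kWh/t
Stage 2 (913→228 µm, Wi₂=15.2): W₂ = 10·15.2·(0.066227 − 0.033095) = 5.0360 kWh/t
W = W₁ + W₂ = 3.8367 + 5.0360 = 8.8726 kWh/t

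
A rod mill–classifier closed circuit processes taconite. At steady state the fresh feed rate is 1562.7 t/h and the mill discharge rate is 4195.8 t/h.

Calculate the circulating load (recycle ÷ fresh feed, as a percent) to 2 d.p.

CL = 168.50 %

Steady state: M = F + R.
R = M − F = 4195.8 − 1562.7 = 2633.1 t/h
CL = 100·R/F = 100·2633.1/1562.7 = 168.50 %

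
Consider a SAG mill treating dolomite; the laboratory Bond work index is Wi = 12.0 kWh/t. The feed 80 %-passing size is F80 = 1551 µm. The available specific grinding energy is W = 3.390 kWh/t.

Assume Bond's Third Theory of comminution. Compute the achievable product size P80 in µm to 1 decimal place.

P80 = 347.5 µm

W = 10 Wi / √P80 − 10 Wi / √F80
1/√P80 = 1/√F80 + W/(10·Wi)
  = 3.3900/(10·12.0) + 1/√1551 = 0.028250 + 0.025392 = 0.053642
P80 = (1/0.053642)² = 18.6422² = 347.53 µm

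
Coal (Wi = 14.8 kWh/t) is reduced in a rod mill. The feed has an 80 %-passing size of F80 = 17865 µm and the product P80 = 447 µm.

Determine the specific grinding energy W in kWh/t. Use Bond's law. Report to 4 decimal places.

W = 5.8929 kWh/t

W = 10·Wi·(P80^(-½) − F80^(-½))
1/√447 = 0.047298;  1/√17865 = 0.007482
W = 10·14.8·(0.047298 − 0.007482) = 5.8929 kWh/t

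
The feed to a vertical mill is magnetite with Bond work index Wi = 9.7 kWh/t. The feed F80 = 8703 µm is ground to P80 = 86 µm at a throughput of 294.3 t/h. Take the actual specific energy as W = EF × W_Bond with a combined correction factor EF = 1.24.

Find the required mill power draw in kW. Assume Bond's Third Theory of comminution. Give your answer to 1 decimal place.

W = 10 Wi (1/√P80 − 1/√F80)  [Bond]
W = 10·9.7·(1/√86 − 1/√8703) = 10·9.7·(0.097113) = 9.4200 kWh/t
Corrected W = EF·W_Bond = 1.24·9.4200 = 11.6808 kWh/t
Mill draw = 11.6808 × 294.3 = 3437.7 kW

P = 3437.7 kW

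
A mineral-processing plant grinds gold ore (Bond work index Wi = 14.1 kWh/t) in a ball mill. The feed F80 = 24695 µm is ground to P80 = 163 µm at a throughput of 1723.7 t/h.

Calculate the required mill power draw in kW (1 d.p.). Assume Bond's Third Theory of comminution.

W = 10·Wi·(P80^(-½) − F80^(-½))
W = 10·14.1·(1/√163 − 1/√24695) = 10·14.1·(0.071963) = 10.1467 kWh/t
P = W·T = 10.1467·1723.7 = 17489.9 kW

P = 17489.9 kW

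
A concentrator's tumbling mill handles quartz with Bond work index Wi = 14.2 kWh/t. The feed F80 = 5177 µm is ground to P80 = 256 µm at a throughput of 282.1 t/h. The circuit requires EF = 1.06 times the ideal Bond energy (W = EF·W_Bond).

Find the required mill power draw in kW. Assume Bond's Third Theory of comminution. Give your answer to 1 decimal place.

W = 10 Wi (1/√P80 − 1/√F80)  [Bond]
W = 10·14.2·(1/√256 − 1/√5177) = 10·14.2·(0.048602) = 6.9014 kWh/t
With EF = 1.06: W = 6.9014·1.06 = 7.3155 kWh/t
P_mill = W·ṁ = 7.3155·282.1 = 2063.7 kW

P = 2063.7 kW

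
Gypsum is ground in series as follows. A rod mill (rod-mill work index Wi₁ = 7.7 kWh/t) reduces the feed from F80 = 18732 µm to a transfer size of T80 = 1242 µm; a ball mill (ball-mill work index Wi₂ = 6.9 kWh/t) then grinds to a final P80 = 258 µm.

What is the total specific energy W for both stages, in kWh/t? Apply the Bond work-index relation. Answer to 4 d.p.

W = 3.9602 kWh/t

W = 10 Wi (1/√P80 − 1/√F80)  [Bond]
Stage 1 (18732→1242 µm, Wi₁=7.7): W₁ = 10·7.7·(0.028375 − 0.007306) = 1.6223 kWh/t
Stage 2 (1242→258 µm, Wi₂=6.9): W₂ = 10·6.9·(0.062257 − 0.028375) = 2.3379 kWh/t
W = W₁ + W₂ = 1.6223 + 2.3379 = 3.9602 kWh/t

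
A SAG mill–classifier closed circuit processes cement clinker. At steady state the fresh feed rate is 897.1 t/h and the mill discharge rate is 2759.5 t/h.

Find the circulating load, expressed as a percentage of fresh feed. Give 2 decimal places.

M = F + R at steady state, so:
R = M − F = 2759.5 − 897.1 = 1862.4 t/h
CL = 100·R/F = 100·1862.4/897.1 = 207.60 %

CL = 207.60 %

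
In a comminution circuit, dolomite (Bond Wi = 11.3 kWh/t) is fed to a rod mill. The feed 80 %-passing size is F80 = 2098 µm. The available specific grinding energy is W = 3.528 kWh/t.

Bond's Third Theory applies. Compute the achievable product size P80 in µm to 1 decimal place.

Bond:  W = 10 Wi (1/√P − 1/√F)
⇒ 1/√P80 = W/(10·Wi) + 1/√F80
  = 3.5280/(10·11.3) + 1/√2098 = 0.031221 + 0.021832 = 0.053053
P80 = (1/0.053053)² = 18.8489² = 355.28 µm

P80 = 355.3 µm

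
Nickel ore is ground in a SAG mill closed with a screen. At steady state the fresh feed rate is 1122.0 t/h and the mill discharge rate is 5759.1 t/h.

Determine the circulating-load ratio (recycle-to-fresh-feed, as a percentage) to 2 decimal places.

CL = 413.29 %

M = F + R at steady state, so:
R = M − F = 5759.1 − 1122.0 = 4637.1 t/h
CL = 100·R/F = 100·4637.1/1122.0 = 413.29 %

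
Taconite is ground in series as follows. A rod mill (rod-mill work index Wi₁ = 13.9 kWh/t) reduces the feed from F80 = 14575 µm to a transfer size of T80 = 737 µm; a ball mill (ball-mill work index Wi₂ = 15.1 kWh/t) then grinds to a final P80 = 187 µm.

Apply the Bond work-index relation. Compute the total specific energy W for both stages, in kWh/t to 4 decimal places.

W = 10 Wi (P80^-0.5 − F80^-0.5)
Stage 1 (14575→737 µm, Wi₁=13.9): W₁ = 10·13.9·(0.036835 − 0.008283) = 3.9688 kWh/t
Stage 2 (737→187 µm, Wi₂=15.1): W₂ = 10·15.1·(0.073127 − 0.036835) = 5.4801 kWh/t
W = W₁ + W₂ = 3.9688 + 5.4801 = 9.4488 kWh/t

W = 9.4488 kWh/t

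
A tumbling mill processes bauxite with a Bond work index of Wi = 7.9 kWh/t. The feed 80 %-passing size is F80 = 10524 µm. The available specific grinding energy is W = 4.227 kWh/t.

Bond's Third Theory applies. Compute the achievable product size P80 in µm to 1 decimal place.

P80 = 249.9 µm

W = 10 Wi (P80^-0.5 − F80^-0.5)
1/√P80 = 1/√F80 + W/(10·Wi)
  = 4.2270/(10·7.9) + 1/√10524 = 0.053506 + 0.009748 = 0.063254
P80 = (1/0.063254)² = 15.8092² = 249.93 µm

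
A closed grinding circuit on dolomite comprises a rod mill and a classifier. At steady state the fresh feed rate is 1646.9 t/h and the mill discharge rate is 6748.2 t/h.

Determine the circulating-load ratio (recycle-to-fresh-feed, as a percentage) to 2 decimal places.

CL = 309.75 %

Steady state: M = F + R.
R = M − F = 6748.2 − 1646.9 = 5101.3 t/h
CL = 100·R/F = 100·5101.3/1646.9 = 309.75 %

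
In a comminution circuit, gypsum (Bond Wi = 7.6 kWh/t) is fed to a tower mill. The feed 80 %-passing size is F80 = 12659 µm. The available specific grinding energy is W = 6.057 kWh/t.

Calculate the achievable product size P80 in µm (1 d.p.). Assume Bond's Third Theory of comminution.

W = 10·Wi·(P80^(-½) − F80^(-½))
P80^-0.5 = F80^-0.5 + W/(10 Wi)
  = 6.0570/(10·7.6) + 1/√12659 = 0.079697 + 0.008888 = 0.088585
P80 = (1/0.088585)² = 11.2886² = 127.43 µm

P80 = 127.4 µm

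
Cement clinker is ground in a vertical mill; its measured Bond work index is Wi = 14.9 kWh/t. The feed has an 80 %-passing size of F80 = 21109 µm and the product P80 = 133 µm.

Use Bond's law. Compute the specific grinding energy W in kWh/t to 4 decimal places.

Bond:  W = 10 Wi (1/√P − 1/√F)
1/√133 = 0.086711;  1/√21109 = 0.006883
W = 10·14.9·(0.086711 − 0.006883) = 11.8944 kWh/t

W = 11.8944 kWh/t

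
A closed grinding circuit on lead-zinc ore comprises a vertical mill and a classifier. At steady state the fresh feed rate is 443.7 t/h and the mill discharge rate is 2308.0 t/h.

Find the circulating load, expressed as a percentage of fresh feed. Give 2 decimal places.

M = F + R at steady state, so:
R = M − F = 2308.0 − 443.7 = 1864.3 t/h
CL = 100·R/F = 100·1864.3/443.7 = 420.17 %

CL = 420.17 %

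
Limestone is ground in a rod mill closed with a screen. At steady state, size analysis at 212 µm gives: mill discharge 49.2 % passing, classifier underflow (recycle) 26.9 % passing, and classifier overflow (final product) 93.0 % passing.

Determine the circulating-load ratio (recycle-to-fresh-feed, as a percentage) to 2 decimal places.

CL = 196.41 %

Let r = R/F. Size balance at 212 µm:
Fd + Rd = Ru + Fo ⇒ R/F = (o−d)/(d−u)
r = (93.0 − 49.2)/(49.2 − 26.9) = 43.8/22.3 = 1.9641
CL = 100·r = 196.41 %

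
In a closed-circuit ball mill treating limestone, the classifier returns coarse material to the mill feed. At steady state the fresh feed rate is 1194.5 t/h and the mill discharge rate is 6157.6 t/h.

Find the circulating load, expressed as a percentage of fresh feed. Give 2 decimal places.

Discharge = new feed + return, hence
R = M − F = 6157.6 − 1194.5 = 4963.1 t/h
CL = 100·R/F = 100·4963.1/1194.5 = 415.50 %

CL = 415.50 %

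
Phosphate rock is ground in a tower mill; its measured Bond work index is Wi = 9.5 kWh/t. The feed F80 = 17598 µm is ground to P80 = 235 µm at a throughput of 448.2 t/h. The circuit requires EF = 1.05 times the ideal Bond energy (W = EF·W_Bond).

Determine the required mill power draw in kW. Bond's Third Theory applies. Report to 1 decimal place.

P = 2579.4 kW

W = 10 Wi (P80^-0.5 − F80^-0.5)
W = 10·9.5·(1/√235 − 1/√17598) = 10·9.5·(0.057695) = 5.4810 kWh/t
Apply correction: 5.4810 × 1.05 = 5.7550 kWh/t
P_mill = W·ṁ = 5.7550·448.2 = 2579.4 kW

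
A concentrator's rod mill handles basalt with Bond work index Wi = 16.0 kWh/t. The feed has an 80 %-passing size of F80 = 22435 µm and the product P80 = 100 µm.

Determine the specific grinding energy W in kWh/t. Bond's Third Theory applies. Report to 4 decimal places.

W = 10·Wi·[P80^(−½) − F80^(−½)]
1/√100 = 0.100000;  1/√22435 = 0.006676
W = 10·16.0·(0.100000 − 0.006676) = 14.9318 kWh/t

W = 14.9318 kWh/t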